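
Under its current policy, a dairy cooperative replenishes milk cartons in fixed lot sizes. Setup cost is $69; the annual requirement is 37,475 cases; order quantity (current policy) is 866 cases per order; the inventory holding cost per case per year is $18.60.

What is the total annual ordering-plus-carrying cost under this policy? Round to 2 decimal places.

$11,039.68

Orders/yr = 37,475/866 = 43.274; ordering cost = 43.274 × $69 = $2,985.88
Average inventory = 866/2 = 433; holding cost = 433 × $18.6 = $8,053.80
Total = $2,985.88 + $8,053.80 = $11,039.68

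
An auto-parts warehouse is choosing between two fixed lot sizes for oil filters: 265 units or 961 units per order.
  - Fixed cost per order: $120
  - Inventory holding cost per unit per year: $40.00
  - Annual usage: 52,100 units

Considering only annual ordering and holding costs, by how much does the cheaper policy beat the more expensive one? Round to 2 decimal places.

$3,166.73

TC(Q) = (D/Q)S + (Q/2)H
TC(265) = (52,100/265)×120 + (265/2)×40 = $28,892.45
TC(961) = (52,100/961)×120 + (961/2)×40 = $25,725.72
Lots of 961 are cheaper by $3,166.73.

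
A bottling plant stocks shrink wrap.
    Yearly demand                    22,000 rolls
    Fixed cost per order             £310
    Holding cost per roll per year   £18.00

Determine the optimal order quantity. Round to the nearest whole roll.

871 rolls

Optimal lot size Q* = (2 × 22,000 × £310 / £18)^½ ≈ 870.50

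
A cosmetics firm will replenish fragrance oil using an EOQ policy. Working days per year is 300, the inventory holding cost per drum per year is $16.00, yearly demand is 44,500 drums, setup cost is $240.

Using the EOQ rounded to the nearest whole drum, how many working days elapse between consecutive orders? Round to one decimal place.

7.8 days

2DS/H = 2·44,500·240/16 = 1,335,000.00
EOQ = √1,335,000.00 ≈ 1,155.42 → Q = 1,155 drums
Days between orders = 300 / (D/Q) = 300 / 38.528 ≈ 7.787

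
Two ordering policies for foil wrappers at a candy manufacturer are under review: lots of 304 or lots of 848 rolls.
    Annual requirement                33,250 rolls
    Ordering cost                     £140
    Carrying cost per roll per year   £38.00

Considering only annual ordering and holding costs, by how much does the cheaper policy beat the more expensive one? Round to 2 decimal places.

For each Q, cost = (D/Q)·S + (Q/2)·H.
TC(304) = (33,250/304)×140 + (304/2)×38 = £21,088.50
TC(848) = (33,250/848)×140 + (848/2)×38 = £21,601.39
|ΔTC| = |£21,088.50 − £21,601.39| = £512.89

£512.89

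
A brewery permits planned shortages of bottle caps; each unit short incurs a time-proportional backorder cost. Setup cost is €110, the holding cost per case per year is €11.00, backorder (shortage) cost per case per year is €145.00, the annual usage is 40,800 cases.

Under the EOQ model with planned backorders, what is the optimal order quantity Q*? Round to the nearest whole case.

Q* = √(2DS/H) · √((H + b)/b)
   = √(2 × 40,800 × 110 / 11) · √((11 + 145) / 145)
   = 903.327 × 1.0372 ≈ 936.97

937 cases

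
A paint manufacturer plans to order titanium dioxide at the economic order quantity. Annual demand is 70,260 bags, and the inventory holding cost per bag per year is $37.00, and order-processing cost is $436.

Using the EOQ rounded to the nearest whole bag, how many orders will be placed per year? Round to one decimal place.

Q* = √(2·D·S / H) = √(2·70,260·436 / 37) = √1,655,857.3 ≈ 1,286.80 → Q = 1,287
Orders per year = D/Q = 70,260 / 1,287 = 54.592

54.6 orders per year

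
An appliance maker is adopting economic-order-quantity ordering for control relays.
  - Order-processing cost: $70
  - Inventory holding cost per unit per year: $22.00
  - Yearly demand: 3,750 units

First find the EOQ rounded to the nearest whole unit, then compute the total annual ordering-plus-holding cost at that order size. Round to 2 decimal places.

$3,398.55

EOQ = √(2DS/H) = √(2 × 3,750 × 70 / 22)
    = √(23,863.64) ≈ 154.48 → Q = 154 units
Orders/yr = 3,750/154 = 24.351; ordering cost = 24.351 × $70 = $1,704.55
Average inventory = 154/2 = 77; holding cost = 77 × $22 = $1,694.00
Total = $1,704.55 + $1,694.00 = $3,398.55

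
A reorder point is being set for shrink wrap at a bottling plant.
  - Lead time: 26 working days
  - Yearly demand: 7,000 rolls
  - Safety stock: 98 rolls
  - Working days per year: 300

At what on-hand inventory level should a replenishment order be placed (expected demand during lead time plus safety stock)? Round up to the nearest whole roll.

Daily demand d = 7,000 / 300 = 23.333 rolls/day
Demand during lead time = 23.333 × 26 = 606.67
Reorder point = 606.67 + 98 = 704.67 → round up

705 rolls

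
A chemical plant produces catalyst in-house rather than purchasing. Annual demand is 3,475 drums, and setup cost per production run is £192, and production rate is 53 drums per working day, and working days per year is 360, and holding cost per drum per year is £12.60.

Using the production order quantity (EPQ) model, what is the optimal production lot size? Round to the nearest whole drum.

360 drums

d = 3,475/360 = 9.6528 drums/day;  effective holding cost H(1 − d/p) = 12.6·(1 − 9.6528/53) = 10.30519
Q* = √(2DS / H_eff) = √(2·3,475·192 / 10.30519) ≈ 359.84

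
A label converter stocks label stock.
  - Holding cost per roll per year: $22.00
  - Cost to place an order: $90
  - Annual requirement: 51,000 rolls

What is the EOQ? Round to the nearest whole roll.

646 rolls

2DS/H = 2·51,000·90/22 = 417,272.73
EOQ = √417,272.73 ≈ 645.97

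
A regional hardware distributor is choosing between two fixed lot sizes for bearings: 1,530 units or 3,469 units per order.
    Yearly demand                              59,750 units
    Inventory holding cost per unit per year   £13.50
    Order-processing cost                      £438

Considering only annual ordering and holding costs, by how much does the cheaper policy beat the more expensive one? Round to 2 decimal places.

£3,527.45

Annual cost at Q: ordering D·S/Q plus holding Q·H/2.
TC(1,530) = (59,750/1,530)×438 + (1,530/2)×13.5 = £27,432.40
TC(3,469) = (59,750/3,469)×438 + (3,469/2)×13.5 = £30,959.85
Lots of 1,530 are cheaper by £3,527.45.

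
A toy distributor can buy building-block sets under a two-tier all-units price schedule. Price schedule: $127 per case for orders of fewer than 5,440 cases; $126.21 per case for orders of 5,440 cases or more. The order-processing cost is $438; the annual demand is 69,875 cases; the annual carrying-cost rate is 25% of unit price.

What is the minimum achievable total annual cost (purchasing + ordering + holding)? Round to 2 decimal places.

$8,910,372.52

H₁ = 25%×$127 = $31.7500;  H₂ = 25%×$126.21 = $31.5525
EOQ₁ = √(2×69,875×438/31.7500) = 1,388.48  (< 5,440, feasible at tier 1)
EOQ₂ = √(2×69,875×438/31.5525) = 1,392.82  (< 5,440 → use Q = 5,440 at tier-2 price)
TC(tier 1 (EOQ₁), Q≈1,388.5) = $8,918,209.39
TC(tier 2, Q≈5,440.0) = $8,910,372.52
Minimum at tier 2: $8,910,372.52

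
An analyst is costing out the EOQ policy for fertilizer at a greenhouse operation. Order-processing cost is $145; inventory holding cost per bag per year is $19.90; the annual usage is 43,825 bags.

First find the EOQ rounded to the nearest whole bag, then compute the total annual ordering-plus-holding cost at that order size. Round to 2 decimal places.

Optimal lot size Q* = (2 × 43,825 × $145 / $19.9)^½ ≈ 799.16 → Q = 799 bags
Annual ordering cost = (D/Q)·S = (43,825/799) × 145 = $7,953.22
Annual holding cost  = (Q/2)·H = (799/2) × 19.9 = $7,950.05
Total = $7,953.22 + $7,950.05 = $15,903.27

$15,903.27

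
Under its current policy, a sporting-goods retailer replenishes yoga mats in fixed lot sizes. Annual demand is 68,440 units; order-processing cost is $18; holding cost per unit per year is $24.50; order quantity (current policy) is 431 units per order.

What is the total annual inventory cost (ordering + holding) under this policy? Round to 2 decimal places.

Ordering: D/Q × S = 68,440/431 × $18 = $2,858.28
Holding:  Q/2 × H = 431/2 × $24.5 = $5,279.75
Total = $2,858.28 + $5,279.75 = $8,138.03

$8,138.03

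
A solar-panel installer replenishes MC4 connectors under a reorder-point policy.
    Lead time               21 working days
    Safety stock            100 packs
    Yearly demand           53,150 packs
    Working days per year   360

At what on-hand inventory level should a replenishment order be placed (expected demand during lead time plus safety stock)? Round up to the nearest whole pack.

Daily demand d = 53,150 / 360 = 147.639 packs/day
Demand during lead time = 147.639 × 21 = 3,100.42
Reorder point = 3,100.42 + 100 = 3,200.42 → round up

3,201 packs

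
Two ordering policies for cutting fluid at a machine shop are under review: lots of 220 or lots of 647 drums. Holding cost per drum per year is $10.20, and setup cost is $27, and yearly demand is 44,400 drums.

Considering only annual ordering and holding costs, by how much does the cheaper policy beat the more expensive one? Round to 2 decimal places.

$1,418.53

Annual cost at Q: ordering D·S/Q plus holding Q·H/2.
TC(220) = (44,400/220)×27 + (220/2)×10.2 = $6,571.09
TC(647) = (44,400/647)×27 + (647/2)×10.2 = $5,152.56
|ΔTC| = |$6,571.09 − $5,152.56| = $1,418.53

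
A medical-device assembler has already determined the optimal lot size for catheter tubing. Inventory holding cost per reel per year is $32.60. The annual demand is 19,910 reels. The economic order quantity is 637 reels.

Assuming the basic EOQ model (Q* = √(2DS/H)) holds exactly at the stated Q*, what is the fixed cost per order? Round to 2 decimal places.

EOQ relation: Q² = 2DS/H, so rearrange for the unknown.
S = Q²H / (2D) = 637² × 32.6 / (2 × 19,910) = 332.1966

$332.20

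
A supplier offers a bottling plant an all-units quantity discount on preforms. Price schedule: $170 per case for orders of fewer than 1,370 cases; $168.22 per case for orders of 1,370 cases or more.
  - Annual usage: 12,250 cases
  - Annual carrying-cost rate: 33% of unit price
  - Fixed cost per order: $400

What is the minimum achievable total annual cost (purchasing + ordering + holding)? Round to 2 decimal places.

H₁ = 33%×$170 = $56.1000;  H₂ = 33%×$168.22 = $55.5126
EOQ₁ = √(2×12,250×400/56.1000) = 417.96  (< 1,370, feasible at tier 1)
EOQ₂ = √(2×12,250×400/55.5126) = 420.16  (< 1,370 → use Q = 1,370 at tier-2 price)
TC(tier 1 (EOQ₁), Q≈418.0) = $2,105,947.39
TC(tier 2, Q≈1,370.0) = $2,102,297.77
Minimum at tier 2: $2,102,297.77

$2,102,297.77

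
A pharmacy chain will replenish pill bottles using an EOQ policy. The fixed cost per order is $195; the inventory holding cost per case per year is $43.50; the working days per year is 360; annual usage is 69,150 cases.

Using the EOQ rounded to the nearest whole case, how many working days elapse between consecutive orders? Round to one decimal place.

2DS/H = 2·69,150·195/43.5 = 619,965.52
EOQ = √619,965.52 ≈ 787.38 → Q = 787 cases
Cycle time = (working days × Q)/D = (360 × 787) / 69,150 = 4.097 days

4.1 days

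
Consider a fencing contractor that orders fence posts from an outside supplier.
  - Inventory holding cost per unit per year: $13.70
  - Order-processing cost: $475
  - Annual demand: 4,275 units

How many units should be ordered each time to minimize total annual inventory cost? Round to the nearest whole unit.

544 units

EOQ = √(2DS/H) = √(2 × 4,275 × 475 / 13.7)
    = √(296,441.61) ≈ 544.46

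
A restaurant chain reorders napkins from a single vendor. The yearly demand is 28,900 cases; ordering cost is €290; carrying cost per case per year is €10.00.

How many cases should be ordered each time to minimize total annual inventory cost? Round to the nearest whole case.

2DS/H = 2·28,900·290/10 = 1,676,200.00
EOQ = √1,676,200.00 ≈ 1,294.68

1,295 cases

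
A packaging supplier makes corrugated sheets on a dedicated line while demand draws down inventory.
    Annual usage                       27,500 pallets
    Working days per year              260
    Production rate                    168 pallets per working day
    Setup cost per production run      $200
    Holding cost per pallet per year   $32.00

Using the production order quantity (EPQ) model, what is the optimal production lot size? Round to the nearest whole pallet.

963 pallets

Daily demand d = 27,500/260 = 105.769; p = 168; 1 − d/p = 0.37042
EPQ = √(2DS / (H(1 − d/p)))
    = √(2 × 27,500 × 200 / (32 × 0.37042)) ≈ 963.33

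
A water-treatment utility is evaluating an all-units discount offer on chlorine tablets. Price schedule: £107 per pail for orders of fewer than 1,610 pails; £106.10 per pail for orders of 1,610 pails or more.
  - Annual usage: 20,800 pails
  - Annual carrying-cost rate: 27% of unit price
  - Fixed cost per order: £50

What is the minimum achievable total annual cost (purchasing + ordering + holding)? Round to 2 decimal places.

£2,230,586.80

H₁ = 27%×£107 = £28.8900;  H₂ = 27%×£106.10 = £28.6470
EOQ₁ = √(2×20,800×50/28.8900) = 268.32  (< 1,610, feasible at tier 1)
EOQ₂ = √(2×20,800×50/28.6470) = 269.46  (< 1,610 → use Q = 1,610 at tier-2 price)
TC(tier 1 (EOQ₁), Q≈268.3) = £2,233,351.85
TC(tier 2, Q≈1,610.0) = £2,230,586.80
Minimum at tier 2: £2,230,586.80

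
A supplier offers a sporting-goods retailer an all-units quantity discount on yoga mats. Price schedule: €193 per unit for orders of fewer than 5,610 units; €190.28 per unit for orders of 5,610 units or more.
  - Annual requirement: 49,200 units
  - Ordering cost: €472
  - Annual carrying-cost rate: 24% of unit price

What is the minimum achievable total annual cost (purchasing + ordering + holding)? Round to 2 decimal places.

€9,494,011.96

H₁ = 24%×€193 = €46.3200;  H₂ = 24%×€190.28 = €45.6672
EOQ₁ = √(2×49,200×472/46.3200) = 1,001.35  (< 5,610, feasible at tier 1)
EOQ₂ = √(2×49,200×472/45.6672) = 1,008.48  (< 5,610 → use Q = 5,610 at tier-2 price)
TC(tier 1 (EOQ₁), Q≈1,001.3) = €9,541,982.36
TC(tier 2, Q≈5,610.0) = €9,494,011.96
Minimum at tier 2: €9,494,011.96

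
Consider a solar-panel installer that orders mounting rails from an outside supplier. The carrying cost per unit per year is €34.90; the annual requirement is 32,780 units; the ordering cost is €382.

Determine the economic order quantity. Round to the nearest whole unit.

Optimal lot size Q* = (2 × 32,780 × €382 / €34.9)^½ ≈ 847.11

847 units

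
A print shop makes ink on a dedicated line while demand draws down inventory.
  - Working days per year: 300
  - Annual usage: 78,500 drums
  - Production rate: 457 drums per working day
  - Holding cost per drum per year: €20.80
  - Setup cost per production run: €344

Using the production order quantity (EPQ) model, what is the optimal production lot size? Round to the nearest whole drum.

Daily demand d = 78,500/300 = 261.667; p = 457; 1 − d/p = 0.42743
EPQ = √(2DS / (H(1 − d/p)))
    = √(2 × 78,500 × 344 / (20.8 × 0.42743)) ≈ 2,464.72

2,465 drums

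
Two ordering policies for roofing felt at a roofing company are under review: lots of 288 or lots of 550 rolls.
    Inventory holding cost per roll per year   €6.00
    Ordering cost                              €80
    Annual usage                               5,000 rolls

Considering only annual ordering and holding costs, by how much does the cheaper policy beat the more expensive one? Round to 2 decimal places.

€124.38

For each Q, cost = (D/Q)·S + (Q/2)·H.
TC(288) = (5,000/288)×80 + (288/2)×6 = €2,252.89
TC(550) = (5,000/550)×80 + (550/2)×6 = €2,377.27
Cheaper: Q = 288.  Difference = €124.38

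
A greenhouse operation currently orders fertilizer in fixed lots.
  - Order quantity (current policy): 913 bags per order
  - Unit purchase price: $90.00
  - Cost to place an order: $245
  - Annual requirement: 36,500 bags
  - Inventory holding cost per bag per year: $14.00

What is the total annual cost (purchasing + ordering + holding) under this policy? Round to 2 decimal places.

$3,301,185.63

Annual ordering cost = (D/Q)·S = (36,500/913) × 245 = $9,794.63
Annual holding cost  = (Q/2)·H = (913/2) × 14 = $6,391.00
Purchase cost = D·C = 36,500 × 90 = $3,285,000.00
Total = $9,794.63 + $6,391.00 + $3,285,000.00 = $3,301,185.63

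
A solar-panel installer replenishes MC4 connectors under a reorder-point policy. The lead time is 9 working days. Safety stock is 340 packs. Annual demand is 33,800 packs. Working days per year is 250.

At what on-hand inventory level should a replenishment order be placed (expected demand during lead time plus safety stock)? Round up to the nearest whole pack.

1,557 packs

Daily demand d = 33,800 / 250 = 135.200 packs/day
Demand during lead time = 135.200 × 9 = 1,216.80
Reorder point = 1,216.80 + 340 = 1,556.80 → round up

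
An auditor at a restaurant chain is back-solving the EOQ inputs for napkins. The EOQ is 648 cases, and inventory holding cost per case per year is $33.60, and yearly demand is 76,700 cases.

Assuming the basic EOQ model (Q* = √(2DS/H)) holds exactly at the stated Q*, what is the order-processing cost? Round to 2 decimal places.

EOQ relation: Q² = 2DS/H, so rearrange for the unknown.
S = Q²H / (2D) = 648² × 33.6 / (2 × 76,700) = 91.9738

$91.97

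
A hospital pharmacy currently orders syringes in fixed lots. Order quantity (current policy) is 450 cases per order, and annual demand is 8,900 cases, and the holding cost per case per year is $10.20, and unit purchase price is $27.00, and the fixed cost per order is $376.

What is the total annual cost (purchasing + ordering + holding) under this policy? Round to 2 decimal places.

$250,031.44

Annual ordering cost = (D/Q)·S = (8,900/450) × 376 = $7,436.44
Annual holding cost  = (Q/2)·H = (450/2) × 10.2 = $2,295.00
Purchase cost = D·C = 8,900 × 27 = $240,300.00
Total = $7,436.44 + $2,295.00 + $240,300.00 = $250,031.44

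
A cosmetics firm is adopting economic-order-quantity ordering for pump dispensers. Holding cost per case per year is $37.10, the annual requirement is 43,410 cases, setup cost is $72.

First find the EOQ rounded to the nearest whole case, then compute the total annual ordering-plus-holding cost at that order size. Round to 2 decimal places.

$15,228.72

2DS/H = 2·43,410·72/37.1 = 168,491.64
EOQ = √168,491.64 ≈ 410.48 → Q = 410 cases
Orders/yr = 43,410/410 = 105.878; ordering cost = 105.878 × $72 = $7,623.22
Average inventory = 410/2 = 205; holding cost = 205 × $37.1 = $7,605.50
Total = $7,623.22 + $7,605.50 = $15,228.72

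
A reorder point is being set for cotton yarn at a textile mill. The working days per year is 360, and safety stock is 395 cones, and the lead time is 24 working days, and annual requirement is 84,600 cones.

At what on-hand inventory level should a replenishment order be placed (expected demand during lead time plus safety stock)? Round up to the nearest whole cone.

6,035 cones

Daily demand d = 84,600 / 360 = 235.000 cones/day
Demand during lead time = 235.000 × 24 = 5,640.00
Reorder point = 5,640.00 + 395 = 6,035.00 → round up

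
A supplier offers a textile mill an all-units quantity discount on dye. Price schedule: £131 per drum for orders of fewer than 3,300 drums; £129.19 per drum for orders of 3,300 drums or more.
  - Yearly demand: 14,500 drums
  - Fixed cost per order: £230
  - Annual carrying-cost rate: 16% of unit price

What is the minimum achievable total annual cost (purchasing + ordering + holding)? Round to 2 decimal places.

£1,908,371.77

H₁ = 16%×£131 = £20.9600;  H₂ = 16%×£129.19 = £20.6704
EOQ₁ = √(2×14,500×230/20.9600) = 564.11  (< 3,300, feasible at tier 1)
EOQ₂ = √(2×14,500×230/20.6704) = 568.05  (< 3,300 → use Q = 3,300 at tier-2 price)
TC(tier 1 (EOQ₁), Q≈564.1) = £1,911,323.84
TC(tier 2, Q≈3,300.0) = £1,908,371.77
Minimum at tier 2: £1,908,371.77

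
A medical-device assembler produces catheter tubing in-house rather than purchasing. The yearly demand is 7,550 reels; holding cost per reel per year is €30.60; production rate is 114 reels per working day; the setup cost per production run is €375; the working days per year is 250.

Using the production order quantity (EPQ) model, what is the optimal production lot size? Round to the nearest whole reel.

502 reels

Daily demand d = 7,550/250 = 30.200; p = 114; 1 − d/p = 0.73509
EPQ = √(2DS / (H(1 − d/p)))
    = √(2 × 7,550 × 375 / (30.6 × 0.73509)) ≈ 501.73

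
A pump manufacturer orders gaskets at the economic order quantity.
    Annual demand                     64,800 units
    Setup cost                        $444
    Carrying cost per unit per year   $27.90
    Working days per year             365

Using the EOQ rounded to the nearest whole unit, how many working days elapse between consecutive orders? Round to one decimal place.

Q* = √(2·D·S / H) = √(2·64,800·444 / 27.9) = √2,062,451.6 ≈ 1,436.12 → Q = 1,436 units
T = Q/D × 365 days = 1,436/64,800 × 365 = 8.089 days

8.1 days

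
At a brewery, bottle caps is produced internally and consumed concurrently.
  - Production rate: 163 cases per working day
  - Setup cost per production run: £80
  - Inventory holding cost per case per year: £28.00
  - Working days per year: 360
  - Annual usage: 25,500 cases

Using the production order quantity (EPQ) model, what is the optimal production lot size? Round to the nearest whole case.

508 cases

Daily demand d = 25,500/360 = 70.833; p = 163; 1 − d/p = 0.56544
EPQ = √(2DS / (H(1 − d/p)))
    = √(2 × 25,500 × 80 / (28 × 0.56544)) ≈ 507.64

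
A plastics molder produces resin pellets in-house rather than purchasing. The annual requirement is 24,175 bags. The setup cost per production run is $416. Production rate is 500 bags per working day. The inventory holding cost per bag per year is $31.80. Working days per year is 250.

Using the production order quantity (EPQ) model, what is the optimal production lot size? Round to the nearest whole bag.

886 bags

Daily demand d = 24,175/250 = 96.700; p = 500; 1 − d/p = 0.80660
EPQ = √(2DS / (H(1 − d/p)))
    = √(2 × 24,175 × 416 / (31.8 × 0.80660)) ≈ 885.53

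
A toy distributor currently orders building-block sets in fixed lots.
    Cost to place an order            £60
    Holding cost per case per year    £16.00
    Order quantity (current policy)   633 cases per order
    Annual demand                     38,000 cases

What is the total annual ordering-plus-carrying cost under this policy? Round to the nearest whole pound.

£8,666

Ordering: D/Q × S = 38,000/633 × £60 = £3,601.90
Holding:  Q/2 × H = 633/2 × £16 = £5,064.00
Total = £3,601.90 + £5,064.00 = £8,665.90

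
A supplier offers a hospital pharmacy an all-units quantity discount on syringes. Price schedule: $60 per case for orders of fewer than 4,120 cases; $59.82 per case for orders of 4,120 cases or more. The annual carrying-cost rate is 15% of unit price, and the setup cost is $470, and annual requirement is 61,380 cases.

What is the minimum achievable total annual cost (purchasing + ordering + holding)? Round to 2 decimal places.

H₁ = 15%×$60 = $9.0000;  H₂ = 15%×$59.82 = $8.9730
EOQ₁ = √(2×61,380×470/9.0000) = 2,531.96  (< 4,120, feasible at tier 1)
EOQ₂ = √(2×61,380×470/8.9730) = 2,535.76  (< 4,120 → use Q = 4,120 at tier-2 price)
TC(tier 1 (EOQ₁), Q≈2,532.0) = $3,705,587.60
TC(tier 2, Q≈4,120.0) = $3,697,238.07
Minimum at tier 2: $3,697,238.07

$3,697,238.07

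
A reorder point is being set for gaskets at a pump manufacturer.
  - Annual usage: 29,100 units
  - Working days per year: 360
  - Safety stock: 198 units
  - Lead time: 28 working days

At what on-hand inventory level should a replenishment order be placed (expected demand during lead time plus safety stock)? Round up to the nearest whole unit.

Daily demand d = 29,100 / 360 = 80.833 units/day
Demand during lead time = 80.833 × 28 = 2,263.33
Reorder point = 2,263.33 + 198 = 2,461.33 → round up

2,462 units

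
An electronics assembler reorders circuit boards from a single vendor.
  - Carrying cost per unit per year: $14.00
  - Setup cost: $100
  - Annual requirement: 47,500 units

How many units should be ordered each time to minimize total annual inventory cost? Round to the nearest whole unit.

824 units

Optimal lot size Q* = (2 × 47,500 × $100 / $14)^½ ≈ 823.75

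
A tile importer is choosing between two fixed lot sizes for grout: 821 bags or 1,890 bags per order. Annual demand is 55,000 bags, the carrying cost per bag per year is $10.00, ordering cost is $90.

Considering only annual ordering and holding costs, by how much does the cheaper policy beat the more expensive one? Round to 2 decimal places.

$1,934.81

For each Q, cost = (D/Q)·S + (Q/2)·H.
TC(821) = (55,000/821)×90 + (821/2)×10 = $10,134.23
TC(1,890) = (55,000/1,890)×90 + (1,890/2)×10 = $12,069.05
Cheaper: Q = 821.  Difference = $1,934.81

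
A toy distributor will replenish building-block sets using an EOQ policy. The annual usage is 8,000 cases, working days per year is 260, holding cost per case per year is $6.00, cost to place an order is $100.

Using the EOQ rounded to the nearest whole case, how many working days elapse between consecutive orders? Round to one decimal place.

16.8 days

2DS/H = 2·8,000·100/6 = 266,666.67
EOQ = √266,666.67 ≈ 516.40 → Q = 516 cases
Days between orders = 260 / (D/Q) = 260 / 15.504 ≈ 16.770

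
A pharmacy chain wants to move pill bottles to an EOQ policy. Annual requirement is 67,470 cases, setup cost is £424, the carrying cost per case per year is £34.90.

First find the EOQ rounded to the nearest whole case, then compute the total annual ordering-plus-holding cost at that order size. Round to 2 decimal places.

2DS/H = 2·67,470·424/34.9 = 1,639,385.67
EOQ = √1,639,385.67 ≈ 1,280.38 → Q = 1,280 cases
Annual ordering cost = (D/Q)·S = (67,470/1,280) × 424 = £22,349.44
Annual holding cost  = (Q/2)·H = (1,280/2) × 34.9 = £22,336.00
Total = £22,349.44 + £22,336.00 = £44,685.44

£44,685.44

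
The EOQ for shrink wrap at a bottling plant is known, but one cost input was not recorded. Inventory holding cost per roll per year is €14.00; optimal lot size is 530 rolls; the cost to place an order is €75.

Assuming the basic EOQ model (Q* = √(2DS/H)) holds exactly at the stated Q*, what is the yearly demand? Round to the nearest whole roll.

EOQ relation: Q² = 2DS/H, so rearrange for the unknown.
D = Q²H / (2S) = 530² × 14 / (2 × 75) = 26,217.33

26,217 rolls per year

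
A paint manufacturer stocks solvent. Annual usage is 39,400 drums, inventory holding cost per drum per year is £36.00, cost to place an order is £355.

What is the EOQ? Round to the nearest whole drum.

882 drums

Q* = √(2·D·S / H) = √(2·39,400·355 / 36) = √777,055.6 ≈ 881.51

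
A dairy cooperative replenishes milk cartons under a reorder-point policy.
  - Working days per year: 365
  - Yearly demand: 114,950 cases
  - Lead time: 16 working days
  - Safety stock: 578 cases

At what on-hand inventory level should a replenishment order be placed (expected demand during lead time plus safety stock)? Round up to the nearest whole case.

5,617 cases

Daily demand d = 114,950 / 365 = 314.932 cases/day
Demand during lead time = 314.932 × 16 = 5,038.90
Reorder point = 5,038.90 + 578 = 5,616.90 → round up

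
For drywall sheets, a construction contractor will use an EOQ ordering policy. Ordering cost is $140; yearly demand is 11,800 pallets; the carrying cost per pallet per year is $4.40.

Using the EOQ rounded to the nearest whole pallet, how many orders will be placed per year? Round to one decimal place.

Q* = √(2·D·S / H) = √(2·11,800·140 / 4.4) = √750,909.1 ≈ 866.55 → Q = 867
Orders per year = D/Q = 11,800 / 867 = 13.610

13.6 orders per year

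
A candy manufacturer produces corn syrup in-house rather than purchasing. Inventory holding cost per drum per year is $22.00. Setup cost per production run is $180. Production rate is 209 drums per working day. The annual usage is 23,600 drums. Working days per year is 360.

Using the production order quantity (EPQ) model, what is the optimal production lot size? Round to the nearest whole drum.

Daily demand d = 23,600/360 = 65.556; p = 209; 1 − d/p = 0.68634
EPQ = √(2DS / (H(1 − d/p)))
    = √(2 × 23,600 × 180 / (22 × 0.68634)) ≈ 750.11

750 drums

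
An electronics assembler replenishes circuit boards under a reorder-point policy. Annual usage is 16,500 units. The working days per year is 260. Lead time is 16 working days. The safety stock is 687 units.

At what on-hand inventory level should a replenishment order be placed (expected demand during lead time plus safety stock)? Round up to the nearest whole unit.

1,703 units

Daily demand d = 16,500 / 260 = 63.462 units/day
Demand during lead time = 63.462 × 16 = 1,015.38
Reorder point = 1,015.38 + 687 = 1,702.38 → round up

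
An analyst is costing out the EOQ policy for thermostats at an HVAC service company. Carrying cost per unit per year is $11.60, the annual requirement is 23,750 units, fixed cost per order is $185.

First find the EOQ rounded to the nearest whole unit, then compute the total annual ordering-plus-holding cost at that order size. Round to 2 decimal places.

$10,096.29

Q* = √(2·D·S / H) = √(2·23,750·185 / 11.6) = √757,543.1 ≈ 870.37 → Q = 870 units
Orders/yr = 23,750/870 = 27.299; ordering cost = 27.299 × $185 = $5,050.29
Average inventory = 870/2 = 435; holding cost = 435 × $11.6 = $5,046.00
Total = $5,050.29 + $5,046.00 = $10,096.29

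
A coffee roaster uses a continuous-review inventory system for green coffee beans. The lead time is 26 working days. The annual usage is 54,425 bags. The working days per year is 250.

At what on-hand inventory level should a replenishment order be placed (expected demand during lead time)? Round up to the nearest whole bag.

5,661 bags

Daily demand d = 54,425 / 250 = 217.700 bags/day
Demand during lead time = 217.700 × 26 = 5,660.20
Reorder point = 5,660.20 → round up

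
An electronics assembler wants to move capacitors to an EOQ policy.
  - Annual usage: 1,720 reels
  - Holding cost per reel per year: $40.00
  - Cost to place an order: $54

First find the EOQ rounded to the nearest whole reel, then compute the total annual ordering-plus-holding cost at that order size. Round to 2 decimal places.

$2,725.88

2DS/H = 2·1,720·54/40 = 4,644.00
EOQ = √4,644.00 ≈ 68.15 → Q = 68 reels
Ordering: D/Q × S = 1,720/68 × $54 = $1,365.88
Holding:  Q/2 × H = 68/2 × $40 = $1,360.00
Total = $1,365.88 + $1,360.00 = $2,725.88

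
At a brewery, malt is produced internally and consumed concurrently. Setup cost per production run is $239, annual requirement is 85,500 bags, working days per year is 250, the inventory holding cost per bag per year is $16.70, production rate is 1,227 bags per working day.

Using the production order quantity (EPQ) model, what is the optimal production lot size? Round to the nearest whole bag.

1,842 bags

d = 85,500/250 = 342.0000 bags/day;  effective holding cost H(1 − d/p) = 16.7·(1 − 342.0000/1227) = 12.04523
Q* = √(2DS / H_eff) = √(2·85,500·239 / 12.04523) ≈ 1,842.00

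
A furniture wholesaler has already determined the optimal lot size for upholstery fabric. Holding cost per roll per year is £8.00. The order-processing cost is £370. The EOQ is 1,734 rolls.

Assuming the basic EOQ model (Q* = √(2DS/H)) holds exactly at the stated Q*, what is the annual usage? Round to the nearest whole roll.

32,505 rolls per year

EOQ relation: Q² = 2DS/H, so rearrange for the unknown.
D = Q²H / (2S) = 1,734² × 8 / (2 × 370) = 32,505.47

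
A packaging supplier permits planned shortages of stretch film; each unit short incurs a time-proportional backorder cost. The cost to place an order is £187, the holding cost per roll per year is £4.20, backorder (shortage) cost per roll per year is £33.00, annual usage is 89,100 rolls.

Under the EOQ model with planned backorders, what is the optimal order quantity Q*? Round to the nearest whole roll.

Q* = √(2DS/H) · √((H + b)/b)
   = √(2 × 89,100 × 187 / 4.2) · √((4.2 + 33) / 33)
   = 2,816.761 × 1.0617 ≈ 2,990.64

2,991 rolls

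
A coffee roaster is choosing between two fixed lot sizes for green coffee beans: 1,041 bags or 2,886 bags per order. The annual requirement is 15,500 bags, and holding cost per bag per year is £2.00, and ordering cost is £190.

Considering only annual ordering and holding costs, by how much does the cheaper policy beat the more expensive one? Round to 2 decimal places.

£36.43

TC(Q) = (D/Q)S + (Q/2)H
TC(1,041) = (15,500/1,041)×190 + (1,041/2)×2 = £3,870.01
TC(2,886) = (15,500/2,886)×190 + (2,886/2)×2 = £3,906.44
Lots of 1,041 are cheaper by £36.43.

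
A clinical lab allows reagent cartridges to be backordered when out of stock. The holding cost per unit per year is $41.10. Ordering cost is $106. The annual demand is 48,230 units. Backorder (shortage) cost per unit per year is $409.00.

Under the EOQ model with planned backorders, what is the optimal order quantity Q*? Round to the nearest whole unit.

523 units

Q* = √(2DS/H) · √((H + b)/b)
   = √(2 × 48,230 × 106 / 41.1) · √((41.1 + 409) / 409)
   = 498.776 × 1.0490 ≈ 523.24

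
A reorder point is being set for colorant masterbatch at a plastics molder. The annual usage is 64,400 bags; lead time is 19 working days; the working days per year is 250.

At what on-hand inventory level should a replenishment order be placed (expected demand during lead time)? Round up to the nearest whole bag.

4,895 bags

Daily demand d = 64,400 / 250 = 257.600 bags/day
Demand during lead time = 257.600 × 19 = 4,894.40
Reorder point = 4,894.40 → round up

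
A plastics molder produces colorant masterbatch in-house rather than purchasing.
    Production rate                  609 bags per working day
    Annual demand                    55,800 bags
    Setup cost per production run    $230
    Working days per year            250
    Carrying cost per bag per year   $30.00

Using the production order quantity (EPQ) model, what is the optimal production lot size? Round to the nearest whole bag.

Daily demand d = 55,800/250 = 223.200; p = 609; 1 − d/p = 0.63350
EPQ = √(2DS / (H(1 − d/p)))
    = √(2 × 55,800 × 230 / (30 × 0.63350)) ≈ 1,162.15

1,162 bags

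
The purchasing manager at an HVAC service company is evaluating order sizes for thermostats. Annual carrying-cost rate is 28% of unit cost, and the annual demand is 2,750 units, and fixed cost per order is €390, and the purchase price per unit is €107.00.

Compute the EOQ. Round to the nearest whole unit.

Holding cost per unit per year: H = 28% × €107 = €29.9600
Q* = √(2·D·S / H) = √(2·2,750·390 / 29.96) = √71,595.5 ≈ 267.57

268 units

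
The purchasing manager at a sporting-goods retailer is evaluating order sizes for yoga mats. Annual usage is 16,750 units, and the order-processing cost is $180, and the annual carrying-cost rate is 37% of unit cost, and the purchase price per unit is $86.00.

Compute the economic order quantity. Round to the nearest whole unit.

435 units

Carrying cost H = $86 × 37% = $31.8200/unit/yr
Q* = √(2·D·S / H) = √(2·16,750·180 / 31.82) = √189,503.5 ≈ 435.32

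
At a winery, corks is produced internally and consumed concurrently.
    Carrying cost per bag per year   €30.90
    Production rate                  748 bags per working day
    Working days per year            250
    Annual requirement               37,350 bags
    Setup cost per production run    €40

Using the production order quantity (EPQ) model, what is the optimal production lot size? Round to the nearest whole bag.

d = 37,350/250 = 149.4000 bags/day;  effective holding cost H(1 − d/p) = 30.9·(1 − 149.4000/748) = 24.72826
Q* = √(2DS / H_eff) = √(2·37,350·40 / 24.72826) ≈ 347.61

348 bags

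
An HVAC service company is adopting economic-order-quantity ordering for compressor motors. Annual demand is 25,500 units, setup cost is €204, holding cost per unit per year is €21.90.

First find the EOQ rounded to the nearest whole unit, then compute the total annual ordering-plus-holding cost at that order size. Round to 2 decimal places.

EOQ = √(2DS/H) = √(2 × 25,500 × 204 / 21.9)
    = √(475,068.49) ≈ 689.25 → Q = 689 units
Orders/yr = 25,500/689 = 37.010; ordering cost = 37.010 × €204 = €7,550.07
Average inventory = 689/2 = 344.5; holding cost = 344.5 × €21.9 = €7,544.55
Total = €7,550.07 + €7,544.55 = €15,094.62

€15,094.62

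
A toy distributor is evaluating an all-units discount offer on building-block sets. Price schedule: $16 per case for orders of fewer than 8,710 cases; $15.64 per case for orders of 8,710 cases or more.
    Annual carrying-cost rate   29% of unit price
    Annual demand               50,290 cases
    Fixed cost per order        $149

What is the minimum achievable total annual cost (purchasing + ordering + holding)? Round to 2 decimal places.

H₁ = 29%×$16 = $4.6400;  H₂ = 29%×$15.64 = $4.5356
EOQ₁ = √(2×50,290×149/4.6400) = 1,797.17  (< 8,710, feasible at tier 1)
EOQ₂ = √(2×50,290×149/4.5356) = 1,817.74  (< 8,710 → use Q = 8,710 at tier-2 price)
TC(tier 1 (EOQ₁), Q≈1,797.2) = $812,978.88
TC(tier 2, Q≈8,710.0) = $807,148.44
Minimum at tier 2: $807,148.44

$807,148.44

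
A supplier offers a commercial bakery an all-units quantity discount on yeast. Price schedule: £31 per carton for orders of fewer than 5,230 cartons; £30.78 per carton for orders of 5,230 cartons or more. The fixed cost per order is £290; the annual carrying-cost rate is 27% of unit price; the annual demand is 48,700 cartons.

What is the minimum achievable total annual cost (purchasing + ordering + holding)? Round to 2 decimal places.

H₁ = 27%×£31 = £8.3700;  H₂ = 27%×£30.78 = £8.3106
EOQ₁ = √(2×48,700×290/8.3700) = 1,837.03  (< 5,230, feasible at tier 1)
EOQ₂ = √(2×48,700×290/8.3106) = 1,843.58  (< 5,230 → use Q = 5,230 at tier-2 price)
TC(tier 1 (EOQ₁), Q≈1,837.0) = £1,525,075.92
TC(tier 2, Q≈5,230.0) = £1,523,418.60
Minimum at tier 2: £1,523,418.60

£1,523,418.60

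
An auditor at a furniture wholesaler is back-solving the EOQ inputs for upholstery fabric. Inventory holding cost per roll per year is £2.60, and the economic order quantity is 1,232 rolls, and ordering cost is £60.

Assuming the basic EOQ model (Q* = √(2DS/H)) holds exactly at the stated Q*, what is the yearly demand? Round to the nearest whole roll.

EOQ relation: Q² = 2DS/H, so rearrange for the unknown.
D = Q²H / (2S) = 1,232² × 2.6 / (2 × 60) = 32,886.19

32,886 rolls per year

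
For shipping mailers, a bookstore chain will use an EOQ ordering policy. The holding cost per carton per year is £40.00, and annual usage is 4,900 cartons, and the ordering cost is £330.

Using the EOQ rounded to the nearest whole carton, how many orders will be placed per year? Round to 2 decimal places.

17.25 orders per year

2DS/H = 2·4,900·330/40 = 80,850.00
EOQ = √80,850.00 ≈ 284.34 → Q = 284
N = D/Q = 4,900/284 ≈ 17.254 orders/yr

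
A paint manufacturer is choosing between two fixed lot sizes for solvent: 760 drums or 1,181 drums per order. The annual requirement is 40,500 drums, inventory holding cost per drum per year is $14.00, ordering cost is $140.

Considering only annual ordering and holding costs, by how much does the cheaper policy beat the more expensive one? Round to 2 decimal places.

For each Q, cost = (D/Q)·S + (Q/2)·H.
TC(760) = (40,500/760)×140 + (760/2)×14 = $12,780.53
TC(1,181) = (40,500/1,181)×140 + (1,181/2)×14 = $13,068.02
|ΔTC| = |$12,780.53 − $13,068.02| = $287.49

$287.49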